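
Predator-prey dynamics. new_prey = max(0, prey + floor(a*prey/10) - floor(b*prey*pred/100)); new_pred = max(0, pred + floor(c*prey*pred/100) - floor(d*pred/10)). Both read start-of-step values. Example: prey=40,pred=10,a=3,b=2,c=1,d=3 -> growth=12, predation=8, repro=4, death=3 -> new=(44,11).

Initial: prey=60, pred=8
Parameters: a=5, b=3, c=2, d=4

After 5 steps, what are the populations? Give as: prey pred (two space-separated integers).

Step 1: prey: 60+30-14=76; pred: 8+9-3=14
Step 2: prey: 76+38-31=83; pred: 14+21-5=30
Step 3: prey: 83+41-74=50; pred: 30+49-12=67
Step 4: prey: 50+25-100=0; pred: 67+67-26=108
Step 5: prey: 0+0-0=0; pred: 108+0-43=65

Answer: 0 65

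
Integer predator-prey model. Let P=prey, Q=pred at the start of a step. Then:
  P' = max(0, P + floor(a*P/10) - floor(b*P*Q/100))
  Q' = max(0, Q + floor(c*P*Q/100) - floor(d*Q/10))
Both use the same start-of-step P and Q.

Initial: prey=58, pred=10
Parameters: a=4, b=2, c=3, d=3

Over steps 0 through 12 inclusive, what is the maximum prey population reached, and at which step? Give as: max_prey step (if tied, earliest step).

Answer: 70 1

Derivation:
Step 1: prey: 58+23-11=70; pred: 10+17-3=24
Step 2: prey: 70+28-33=65; pred: 24+50-7=67
Step 3: prey: 65+26-87=4; pred: 67+130-20=177
Step 4: prey: 4+1-14=0; pred: 177+21-53=145
Step 5: prey: 0+0-0=0; pred: 145+0-43=102
Step 6: prey: 0+0-0=0; pred: 102+0-30=72
Step 7: prey: 0+0-0=0; pred: 72+0-21=51
Step 8: prey: 0+0-0=0; pred: 51+0-15=36
Step 9: prey: 0+0-0=0; pred: 36+0-10=26
Step 10: prey: 0+0-0=0; pred: 26+0-7=19
Step 11: prey: 0+0-0=0; pred: 19+0-5=14
Step 12: prey: 0+0-0=0; pred: 14+0-4=10
Max prey = 70 at step 1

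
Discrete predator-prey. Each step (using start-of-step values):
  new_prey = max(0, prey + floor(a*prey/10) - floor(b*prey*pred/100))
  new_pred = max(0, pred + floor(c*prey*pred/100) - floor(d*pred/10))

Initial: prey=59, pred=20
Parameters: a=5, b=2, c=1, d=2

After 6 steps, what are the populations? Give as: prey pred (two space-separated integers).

Answer: 1 55

Derivation:
Step 1: prey: 59+29-23=65; pred: 20+11-4=27
Step 2: prey: 65+32-35=62; pred: 27+17-5=39
Step 3: prey: 62+31-48=45; pred: 39+24-7=56
Step 4: prey: 45+22-50=17; pred: 56+25-11=70
Step 5: prey: 17+8-23=2; pred: 70+11-14=67
Step 6: prey: 2+1-2=1; pred: 67+1-13=55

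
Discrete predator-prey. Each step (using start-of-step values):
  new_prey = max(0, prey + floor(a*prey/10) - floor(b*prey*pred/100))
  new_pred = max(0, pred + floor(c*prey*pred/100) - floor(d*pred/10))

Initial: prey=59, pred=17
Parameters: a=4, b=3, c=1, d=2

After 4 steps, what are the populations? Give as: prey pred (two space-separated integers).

Answer: 5 35

Derivation:
Step 1: prey: 59+23-30=52; pred: 17+10-3=24
Step 2: prey: 52+20-37=35; pred: 24+12-4=32
Step 3: prey: 35+14-33=16; pred: 32+11-6=37
Step 4: prey: 16+6-17=5; pred: 37+5-7=35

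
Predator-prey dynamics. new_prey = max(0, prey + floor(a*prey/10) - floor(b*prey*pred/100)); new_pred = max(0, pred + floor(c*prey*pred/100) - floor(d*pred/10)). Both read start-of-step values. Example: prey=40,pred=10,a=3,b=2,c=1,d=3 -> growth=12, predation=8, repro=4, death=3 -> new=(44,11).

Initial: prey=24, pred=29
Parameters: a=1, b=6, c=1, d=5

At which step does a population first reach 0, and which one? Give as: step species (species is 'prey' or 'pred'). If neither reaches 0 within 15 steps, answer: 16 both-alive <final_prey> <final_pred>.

Answer: 1 prey

Derivation:
Step 1: prey: 24+2-41=0; pred: 29+6-14=21
First extinction: prey at step 1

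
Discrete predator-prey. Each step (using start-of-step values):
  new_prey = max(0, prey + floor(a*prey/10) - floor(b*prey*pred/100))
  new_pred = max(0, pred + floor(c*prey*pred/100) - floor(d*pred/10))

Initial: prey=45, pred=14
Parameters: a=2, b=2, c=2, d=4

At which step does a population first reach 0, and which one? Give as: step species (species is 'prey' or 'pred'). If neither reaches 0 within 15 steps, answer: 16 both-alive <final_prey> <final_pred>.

Answer: 16 both-alive 2 2

Derivation:
Step 1: prey: 45+9-12=42; pred: 14+12-5=21
Step 2: prey: 42+8-17=33; pred: 21+17-8=30
Step 3: prey: 33+6-19=20; pred: 30+19-12=37
Step 4: prey: 20+4-14=10; pred: 37+14-14=37
Step 5: prey: 10+2-7=5; pred: 37+7-14=30
Step 6: prey: 5+1-3=3; pred: 30+3-12=21
Step 7: prey: 3+0-1=2; pred: 21+1-8=14
Step 8: prey: 2+0-0=2; pred: 14+0-5=9
Step 9: prey: 2+0-0=2; pred: 9+0-3=6
Step 10: prey: 2+0-0=2; pred: 6+0-2=4
Step 11: prey: 2+0-0=2; pred: 4+0-1=3
Step 12: prey: 2+0-0=2; pred: 3+0-1=2
Step 13: prey: 2+0-0=2; pred: 2+0-0=2
Steps 14-15: state stable at prey=2, pred=2 (no change)
No extinction within 15 steps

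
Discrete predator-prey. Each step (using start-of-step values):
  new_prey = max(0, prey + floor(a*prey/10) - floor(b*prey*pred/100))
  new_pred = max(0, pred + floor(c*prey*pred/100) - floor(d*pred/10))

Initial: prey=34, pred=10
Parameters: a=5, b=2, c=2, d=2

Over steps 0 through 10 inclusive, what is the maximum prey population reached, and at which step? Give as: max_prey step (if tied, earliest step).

Answer: 56 3

Derivation:
Step 1: prey: 34+17-6=45; pred: 10+6-2=14
Step 2: prey: 45+22-12=55; pred: 14+12-2=24
Step 3: prey: 55+27-26=56; pred: 24+26-4=46
Step 4: prey: 56+28-51=33; pred: 46+51-9=88
Step 5: prey: 33+16-58=0; pred: 88+58-17=129
Step 6: prey: 0+0-0=0; pred: 129+0-25=104
Step 7: prey: 0+0-0=0; pred: 104+0-20=84
Step 8: prey: 0+0-0=0; pred: 84+0-16=68
Step 9: prey: 0+0-0=0; pred: 68+0-13=55
Step 10: prey: 0+0-0=0; pred: 55+0-11=44
Max prey = 56 at step 3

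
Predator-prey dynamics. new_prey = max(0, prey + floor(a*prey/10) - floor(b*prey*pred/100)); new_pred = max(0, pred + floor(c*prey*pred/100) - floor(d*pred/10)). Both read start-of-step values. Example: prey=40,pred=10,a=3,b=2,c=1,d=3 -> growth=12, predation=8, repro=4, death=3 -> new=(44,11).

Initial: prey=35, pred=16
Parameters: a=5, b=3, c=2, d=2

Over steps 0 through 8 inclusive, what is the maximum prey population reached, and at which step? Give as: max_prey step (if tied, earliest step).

Answer: 36 1

Derivation:
Step 1: prey: 35+17-16=36; pred: 16+11-3=24
Step 2: prey: 36+18-25=29; pred: 24+17-4=37
Step 3: prey: 29+14-32=11; pred: 37+21-7=51
Step 4: prey: 11+5-16=0; pred: 51+11-10=52
Step 5: prey: 0+0-0=0; pred: 52+0-10=42
Step 6: prey: 0+0-0=0; pred: 42+0-8=34
Step 7: prey: 0+0-0=0; pred: 34+0-6=28
Step 8: prey: 0+0-0=0; pred: 28+0-5=23
Max prey = 36 at step 1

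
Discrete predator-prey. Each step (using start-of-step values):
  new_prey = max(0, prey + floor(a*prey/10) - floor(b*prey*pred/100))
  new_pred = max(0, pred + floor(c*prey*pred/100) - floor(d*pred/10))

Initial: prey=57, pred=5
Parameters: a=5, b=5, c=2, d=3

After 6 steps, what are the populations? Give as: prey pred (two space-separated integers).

Step 1: prey: 57+28-14=71; pred: 5+5-1=9
Step 2: prey: 71+35-31=75; pred: 9+12-2=19
Step 3: prey: 75+37-71=41; pred: 19+28-5=42
Step 4: prey: 41+20-86=0; pred: 42+34-12=64
Step 5: prey: 0+0-0=0; pred: 64+0-19=45
Step 6: prey: 0+0-0=0; pred: 45+0-13=32

Answer: 0 32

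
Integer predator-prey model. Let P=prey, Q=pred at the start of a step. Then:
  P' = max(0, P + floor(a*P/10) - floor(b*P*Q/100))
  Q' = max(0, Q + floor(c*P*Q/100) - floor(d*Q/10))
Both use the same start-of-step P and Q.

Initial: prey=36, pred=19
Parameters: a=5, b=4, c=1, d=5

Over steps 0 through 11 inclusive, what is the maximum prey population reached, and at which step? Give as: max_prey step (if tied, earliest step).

Answer: 204 11

Derivation:
Step 1: prey: 36+18-27=27; pred: 19+6-9=16
Step 2: prey: 27+13-17=23; pred: 16+4-8=12
Step 3: prey: 23+11-11=23; pred: 12+2-6=8
Step 4: prey: 23+11-7=27; pred: 8+1-4=5
Step 5: prey: 27+13-5=35; pred: 5+1-2=4
Step 6: prey: 35+17-5=47; pred: 4+1-2=3
Step 7: prey: 47+23-5=65; pred: 3+1-1=3
Step 8: prey: 65+32-7=90; pred: 3+1-1=3
Step 9: prey: 90+45-10=125; pred: 3+2-1=4
Step 10: prey: 125+62-20=167; pred: 4+5-2=7
Step 11: prey: 167+83-46=204; pred: 7+11-3=15
Max prey = 204 at step 11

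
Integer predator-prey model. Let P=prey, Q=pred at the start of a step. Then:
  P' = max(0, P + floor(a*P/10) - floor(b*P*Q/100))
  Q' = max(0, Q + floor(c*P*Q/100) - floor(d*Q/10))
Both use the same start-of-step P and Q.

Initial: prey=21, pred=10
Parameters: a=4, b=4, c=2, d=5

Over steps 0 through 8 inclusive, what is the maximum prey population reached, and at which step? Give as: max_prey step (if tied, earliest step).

Step 1: prey: 21+8-8=21; pred: 10+4-5=9
Step 2: prey: 21+8-7=22; pred: 9+3-4=8
Step 3: prey: 22+8-7=23; pred: 8+3-4=7
Step 4: prey: 23+9-6=26; pred: 7+3-3=7
Step 5: prey: 26+10-7=29; pred: 7+3-3=7
Step 6: prey: 29+11-8=32; pred: 7+4-3=8
Step 7: prey: 32+12-10=34; pred: 8+5-4=9
Step 8: prey: 34+13-12=35; pred: 9+6-4=11
Max prey = 35 at step 8

Answer: 35 8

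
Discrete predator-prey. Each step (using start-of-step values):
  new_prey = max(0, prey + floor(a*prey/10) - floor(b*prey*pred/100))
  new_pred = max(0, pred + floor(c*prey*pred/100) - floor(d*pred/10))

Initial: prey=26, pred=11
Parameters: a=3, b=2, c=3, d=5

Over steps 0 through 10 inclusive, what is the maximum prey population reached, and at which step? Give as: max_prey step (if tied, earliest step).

Step 1: prey: 26+7-5=28; pred: 11+8-5=14
Step 2: prey: 28+8-7=29; pred: 14+11-7=18
Step 3: prey: 29+8-10=27; pred: 18+15-9=24
Step 4: prey: 27+8-12=23; pred: 24+19-12=31
Step 5: prey: 23+6-14=15; pred: 31+21-15=37
Step 6: prey: 15+4-11=8; pred: 37+16-18=35
Step 7: prey: 8+2-5=5; pred: 35+8-17=26
Step 8: prey: 5+1-2=4; pred: 26+3-13=16
Step 9: prey: 4+1-1=4; pred: 16+1-8=9
Step 10: prey: 4+1-0=5; pred: 9+1-4=6
Max prey = 29 at step 2

Answer: 29 2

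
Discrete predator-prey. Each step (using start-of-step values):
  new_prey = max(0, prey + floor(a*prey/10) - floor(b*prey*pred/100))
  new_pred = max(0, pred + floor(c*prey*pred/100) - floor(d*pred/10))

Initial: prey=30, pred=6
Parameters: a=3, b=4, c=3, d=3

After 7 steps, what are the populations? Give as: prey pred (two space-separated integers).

Answer: 0 14

Derivation:
Step 1: prey: 30+9-7=32; pred: 6+5-1=10
Step 2: prey: 32+9-12=29; pred: 10+9-3=16
Step 3: prey: 29+8-18=19; pred: 16+13-4=25
Step 4: prey: 19+5-19=5; pred: 25+14-7=32
Step 5: prey: 5+1-6=0; pred: 32+4-9=27
Step 6: prey: 0+0-0=0; pred: 27+0-8=19
Step 7: prey: 0+0-0=0; pred: 19+0-5=14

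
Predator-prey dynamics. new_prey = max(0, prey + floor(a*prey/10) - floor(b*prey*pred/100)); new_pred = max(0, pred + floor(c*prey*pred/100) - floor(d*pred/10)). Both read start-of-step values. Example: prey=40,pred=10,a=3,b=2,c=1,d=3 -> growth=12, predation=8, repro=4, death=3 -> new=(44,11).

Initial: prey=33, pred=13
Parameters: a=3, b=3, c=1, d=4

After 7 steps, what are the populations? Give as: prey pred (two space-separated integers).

Step 1: prey: 33+9-12=30; pred: 13+4-5=12
Step 2: prey: 30+9-10=29; pred: 12+3-4=11
Step 3: prey: 29+8-9=28; pred: 11+3-4=10
Step 4: prey: 28+8-8=28; pred: 10+2-4=8
Step 5: prey: 28+8-6=30; pred: 8+2-3=7
Step 6: prey: 30+9-6=33; pred: 7+2-2=7
Step 7: prey: 33+9-6=36; pred: 7+2-2=7

Answer: 36 7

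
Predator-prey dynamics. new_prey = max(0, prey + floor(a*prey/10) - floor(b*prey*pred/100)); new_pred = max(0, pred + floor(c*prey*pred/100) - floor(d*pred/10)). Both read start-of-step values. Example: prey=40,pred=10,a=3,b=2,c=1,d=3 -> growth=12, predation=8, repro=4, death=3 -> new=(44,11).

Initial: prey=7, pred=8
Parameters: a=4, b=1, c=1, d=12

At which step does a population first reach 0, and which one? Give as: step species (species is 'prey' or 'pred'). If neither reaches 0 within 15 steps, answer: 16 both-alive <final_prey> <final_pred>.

Answer: 1 pred

Derivation:
Step 1: prey: 7+2-0=9; pred: 8+0-9=0
First extinction: pred at step 1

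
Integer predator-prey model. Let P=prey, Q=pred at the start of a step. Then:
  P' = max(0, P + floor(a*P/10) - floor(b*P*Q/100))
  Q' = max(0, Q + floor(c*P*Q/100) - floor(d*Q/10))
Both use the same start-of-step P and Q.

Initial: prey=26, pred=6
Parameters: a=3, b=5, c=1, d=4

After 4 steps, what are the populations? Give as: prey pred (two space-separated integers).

Step 1: prey: 26+7-7=26; pred: 6+1-2=5
Step 2: prey: 26+7-6=27; pred: 5+1-2=4
Step 3: prey: 27+8-5=30; pred: 4+1-1=4
Step 4: prey: 30+9-6=33; pred: 4+1-1=4

Answer: 33 4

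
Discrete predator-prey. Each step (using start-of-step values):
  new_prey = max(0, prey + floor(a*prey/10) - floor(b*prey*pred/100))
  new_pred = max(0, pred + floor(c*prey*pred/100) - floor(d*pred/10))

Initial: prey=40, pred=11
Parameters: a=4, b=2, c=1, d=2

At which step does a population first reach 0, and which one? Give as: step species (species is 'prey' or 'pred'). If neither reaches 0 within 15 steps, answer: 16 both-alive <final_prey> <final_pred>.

Step 1: prey: 40+16-8=48; pred: 11+4-2=13
Step 2: prey: 48+19-12=55; pred: 13+6-2=17
Step 3: prey: 55+22-18=59; pred: 17+9-3=23
Step 4: prey: 59+23-27=55; pred: 23+13-4=32
Step 5: prey: 55+22-35=42; pred: 32+17-6=43
Step 6: prey: 42+16-36=22; pred: 43+18-8=53
Step 7: prey: 22+8-23=7; pred: 53+11-10=54
Step 8: prey: 7+2-7=2; pred: 54+3-10=47
Step 9: prey: 2+0-1=1; pred: 47+0-9=38
Step 10: prey: 1+0-0=1; pred: 38+0-7=31
Step 11: prey: 1+0-0=1; pred: 31+0-6=25
Step 12: prey: 1+0-0=1; pred: 25+0-5=20
Step 13: prey: 1+0-0=1; pred: 20+0-4=16
Step 14: prey: 1+0-0=1; pred: 16+0-3=13
Step 15: prey: 1+0-0=1; pred: 13+0-2=11
No extinction within 15 steps

Answer: 16 both-alive 1 11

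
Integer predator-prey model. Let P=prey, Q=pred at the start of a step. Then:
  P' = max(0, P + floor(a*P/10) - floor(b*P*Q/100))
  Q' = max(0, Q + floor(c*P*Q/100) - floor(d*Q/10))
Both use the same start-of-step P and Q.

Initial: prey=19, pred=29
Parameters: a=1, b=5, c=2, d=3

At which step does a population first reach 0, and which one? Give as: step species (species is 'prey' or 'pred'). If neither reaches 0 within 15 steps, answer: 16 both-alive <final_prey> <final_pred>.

Answer: 1 prey

Derivation:
Step 1: prey: 19+1-27=0; pred: 29+11-8=32
First extinction: prey at step 1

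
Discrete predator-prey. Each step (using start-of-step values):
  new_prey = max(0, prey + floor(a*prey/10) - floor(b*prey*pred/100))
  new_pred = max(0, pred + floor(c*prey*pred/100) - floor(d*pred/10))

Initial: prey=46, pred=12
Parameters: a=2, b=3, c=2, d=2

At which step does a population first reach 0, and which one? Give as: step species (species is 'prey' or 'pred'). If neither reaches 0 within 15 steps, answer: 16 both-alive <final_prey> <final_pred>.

Step 1: prey: 46+9-16=39; pred: 12+11-2=21
Step 2: prey: 39+7-24=22; pred: 21+16-4=33
Step 3: prey: 22+4-21=5; pred: 33+14-6=41
Step 4: prey: 5+1-6=0; pred: 41+4-8=37
First extinction: prey at step 4

Answer: 4 prey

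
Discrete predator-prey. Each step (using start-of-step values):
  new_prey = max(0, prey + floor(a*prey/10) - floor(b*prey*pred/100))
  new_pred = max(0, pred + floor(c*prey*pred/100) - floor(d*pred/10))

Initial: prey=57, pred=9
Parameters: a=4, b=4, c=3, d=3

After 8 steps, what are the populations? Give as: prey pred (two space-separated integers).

Answer: 0 16

Derivation:
Step 1: prey: 57+22-20=59; pred: 9+15-2=22
Step 2: prey: 59+23-51=31; pred: 22+38-6=54
Step 3: prey: 31+12-66=0; pred: 54+50-16=88
Step 4: prey: 0+0-0=0; pred: 88+0-26=62
Step 5: prey: 0+0-0=0; pred: 62+0-18=44
Step 6: prey: 0+0-0=0; pred: 44+0-13=31
Step 7: prey: 0+0-0=0; pred: 31+0-9=22
Step 8: prey: 0+0-0=0; pred: 22+0-6=16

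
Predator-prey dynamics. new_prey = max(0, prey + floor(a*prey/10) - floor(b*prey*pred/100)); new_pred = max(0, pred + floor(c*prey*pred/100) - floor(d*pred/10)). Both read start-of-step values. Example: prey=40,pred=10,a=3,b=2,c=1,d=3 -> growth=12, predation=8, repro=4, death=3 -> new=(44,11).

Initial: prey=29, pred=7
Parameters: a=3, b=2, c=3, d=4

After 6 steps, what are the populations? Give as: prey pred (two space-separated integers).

Answer: 1 54

Derivation:
Step 1: prey: 29+8-4=33; pred: 7+6-2=11
Step 2: prey: 33+9-7=35; pred: 11+10-4=17
Step 3: prey: 35+10-11=34; pred: 17+17-6=28
Step 4: prey: 34+10-19=25; pred: 28+28-11=45
Step 5: prey: 25+7-22=10; pred: 45+33-18=60
Step 6: prey: 10+3-12=1; pred: 60+18-24=54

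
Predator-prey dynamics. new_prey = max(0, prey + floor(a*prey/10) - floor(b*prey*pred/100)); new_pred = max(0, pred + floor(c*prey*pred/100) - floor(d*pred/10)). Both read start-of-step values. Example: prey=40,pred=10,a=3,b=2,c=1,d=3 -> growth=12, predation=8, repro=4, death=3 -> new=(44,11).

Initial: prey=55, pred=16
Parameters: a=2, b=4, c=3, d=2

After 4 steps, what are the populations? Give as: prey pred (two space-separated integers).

Answer: 0 44

Derivation:
Step 1: prey: 55+11-35=31; pred: 16+26-3=39
Step 2: prey: 31+6-48=0; pred: 39+36-7=68
Step 3: prey: 0+0-0=0; pred: 68+0-13=55
Step 4: prey: 0+0-0=0; pred: 55+0-11=44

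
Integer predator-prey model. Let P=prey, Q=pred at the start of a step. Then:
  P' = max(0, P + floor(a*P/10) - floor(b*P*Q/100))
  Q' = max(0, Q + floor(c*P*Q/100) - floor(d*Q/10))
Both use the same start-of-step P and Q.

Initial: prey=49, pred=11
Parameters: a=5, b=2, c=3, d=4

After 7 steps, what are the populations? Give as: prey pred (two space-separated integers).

Step 1: prey: 49+24-10=63; pred: 11+16-4=23
Step 2: prey: 63+31-28=66; pred: 23+43-9=57
Step 3: prey: 66+33-75=24; pred: 57+112-22=147
Step 4: prey: 24+12-70=0; pred: 147+105-58=194
Step 5: prey: 0+0-0=0; pred: 194+0-77=117
Step 6: prey: 0+0-0=0; pred: 117+0-46=71
Step 7: prey: 0+0-0=0; pred: 71+0-28=43

Answer: 0 43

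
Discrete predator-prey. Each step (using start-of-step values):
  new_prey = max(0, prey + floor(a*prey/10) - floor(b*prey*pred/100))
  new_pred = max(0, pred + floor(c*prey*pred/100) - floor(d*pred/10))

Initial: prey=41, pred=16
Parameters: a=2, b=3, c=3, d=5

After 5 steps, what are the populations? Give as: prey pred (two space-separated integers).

Step 1: prey: 41+8-19=30; pred: 16+19-8=27
Step 2: prey: 30+6-24=12; pred: 27+24-13=38
Step 3: prey: 12+2-13=1; pred: 38+13-19=32
Step 4: prey: 1+0-0=1; pred: 32+0-16=16
Step 5: prey: 1+0-0=1; pred: 16+0-8=8

Answer: 1 8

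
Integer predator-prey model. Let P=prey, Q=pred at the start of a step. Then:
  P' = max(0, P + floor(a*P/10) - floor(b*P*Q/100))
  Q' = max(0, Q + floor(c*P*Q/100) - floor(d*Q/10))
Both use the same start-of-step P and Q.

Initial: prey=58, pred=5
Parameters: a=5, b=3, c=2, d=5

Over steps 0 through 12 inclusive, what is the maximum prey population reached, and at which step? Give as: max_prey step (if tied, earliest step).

Answer: 102 3

Derivation:
Step 1: prey: 58+29-8=79; pred: 5+5-2=8
Step 2: prey: 79+39-18=100; pred: 8+12-4=16
Step 3: prey: 100+50-48=102; pred: 16+32-8=40
Step 4: prey: 102+51-122=31; pred: 40+81-20=101
Step 5: prey: 31+15-93=0; pred: 101+62-50=113
Step 6: prey: 0+0-0=0; pred: 113+0-56=57
Step 7: prey: 0+0-0=0; pred: 57+0-28=29
Step 8: prey: 0+0-0=0; pred: 29+0-14=15
Step 9: prey: 0+0-0=0; pred: 15+0-7=8
Step 10: prey: 0+0-0=0; pred: 8+0-4=4
Step 11: prey: 0+0-0=0; pred: 4+0-2=2
Step 12: prey: 0+0-0=0; pred: 2+0-1=1
Max prey = 102 at step 3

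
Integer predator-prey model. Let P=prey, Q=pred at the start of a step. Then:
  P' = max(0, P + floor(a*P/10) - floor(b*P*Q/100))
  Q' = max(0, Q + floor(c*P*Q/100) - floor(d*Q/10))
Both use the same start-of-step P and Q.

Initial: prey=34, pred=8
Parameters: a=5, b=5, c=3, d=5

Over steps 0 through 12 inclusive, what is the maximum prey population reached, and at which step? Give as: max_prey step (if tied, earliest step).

Step 1: prey: 34+17-13=38; pred: 8+8-4=12
Step 2: prey: 38+19-22=35; pred: 12+13-6=19
Step 3: prey: 35+17-33=19; pred: 19+19-9=29
Step 4: prey: 19+9-27=1; pred: 29+16-14=31
Step 5: prey: 1+0-1=0; pred: 31+0-15=16
Step 6: prey: 0+0-0=0; pred: 16+0-8=8
Step 7: prey: 0+0-0=0; pred: 8+0-4=4
Step 8: prey: 0+0-0=0; pred: 4+0-2=2
Step 9: prey: 0+0-0=0; pred: 2+0-1=1
Step 10: prey: 0+0-0=0; pred: 1+0-0=1
Step 11: prey: 0+0-0=0; pred: 1+0-0=1
Step 12: prey: 0+0-0=0; pred: 1+0-0=1
Max prey = 38 at step 1

Answer: 38 1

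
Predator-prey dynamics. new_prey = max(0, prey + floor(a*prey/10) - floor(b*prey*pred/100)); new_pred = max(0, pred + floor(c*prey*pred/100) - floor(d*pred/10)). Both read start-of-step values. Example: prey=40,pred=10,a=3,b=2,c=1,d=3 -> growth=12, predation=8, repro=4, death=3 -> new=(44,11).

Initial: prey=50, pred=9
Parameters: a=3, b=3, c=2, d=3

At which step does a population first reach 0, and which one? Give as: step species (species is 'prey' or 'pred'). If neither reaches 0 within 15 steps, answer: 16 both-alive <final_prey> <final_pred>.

Answer: 4 prey

Derivation:
Step 1: prey: 50+15-13=52; pred: 9+9-2=16
Step 2: prey: 52+15-24=43; pred: 16+16-4=28
Step 3: prey: 43+12-36=19; pred: 28+24-8=44
Step 4: prey: 19+5-25=0; pred: 44+16-13=47
First extinction: prey at step 4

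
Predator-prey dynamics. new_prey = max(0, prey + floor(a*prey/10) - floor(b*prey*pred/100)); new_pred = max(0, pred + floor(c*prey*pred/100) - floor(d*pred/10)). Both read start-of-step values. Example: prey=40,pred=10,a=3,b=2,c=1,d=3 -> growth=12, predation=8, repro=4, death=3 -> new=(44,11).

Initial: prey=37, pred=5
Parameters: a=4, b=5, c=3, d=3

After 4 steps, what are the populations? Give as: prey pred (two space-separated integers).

Answer: 0 44

Derivation:
Step 1: prey: 37+14-9=42; pred: 5+5-1=9
Step 2: prey: 42+16-18=40; pred: 9+11-2=18
Step 3: prey: 40+16-36=20; pred: 18+21-5=34
Step 4: prey: 20+8-34=0; pred: 34+20-10=44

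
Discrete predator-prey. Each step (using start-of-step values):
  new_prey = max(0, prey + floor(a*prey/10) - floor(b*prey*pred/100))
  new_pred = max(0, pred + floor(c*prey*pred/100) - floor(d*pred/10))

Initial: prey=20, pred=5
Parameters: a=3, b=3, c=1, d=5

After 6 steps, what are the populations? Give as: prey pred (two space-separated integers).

Step 1: prey: 20+6-3=23; pred: 5+1-2=4
Step 2: prey: 23+6-2=27; pred: 4+0-2=2
Step 3: prey: 27+8-1=34; pred: 2+0-1=1
Step 4: prey: 34+10-1=43; pred: 1+0-0=1
Step 5: prey: 43+12-1=54; pred: 1+0-0=1
Step 6: prey: 54+16-1=69; pred: 1+0-0=1

Answer: 69 1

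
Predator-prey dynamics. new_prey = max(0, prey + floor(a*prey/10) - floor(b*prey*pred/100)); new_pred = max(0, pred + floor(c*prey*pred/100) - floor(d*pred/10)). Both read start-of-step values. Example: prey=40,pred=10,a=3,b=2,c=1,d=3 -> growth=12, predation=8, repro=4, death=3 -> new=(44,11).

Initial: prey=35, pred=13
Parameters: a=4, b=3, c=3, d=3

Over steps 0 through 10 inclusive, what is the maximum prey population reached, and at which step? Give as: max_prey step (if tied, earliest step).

Answer: 36 1

Derivation:
Step 1: prey: 35+14-13=36; pred: 13+13-3=23
Step 2: prey: 36+14-24=26; pred: 23+24-6=41
Step 3: prey: 26+10-31=5; pred: 41+31-12=60
Step 4: prey: 5+2-9=0; pred: 60+9-18=51
Step 5: prey: 0+0-0=0; pred: 51+0-15=36
Step 6: prey: 0+0-0=0; pred: 36+0-10=26
Step 7: prey: 0+0-0=0; pred: 26+0-7=19
Step 8: prey: 0+0-0=0; pred: 19+0-5=14
Step 9: prey: 0+0-0=0; pred: 14+0-4=10
Step 10: prey: 0+0-0=0; pred: 10+0-3=7
Max prey = 36 at step 1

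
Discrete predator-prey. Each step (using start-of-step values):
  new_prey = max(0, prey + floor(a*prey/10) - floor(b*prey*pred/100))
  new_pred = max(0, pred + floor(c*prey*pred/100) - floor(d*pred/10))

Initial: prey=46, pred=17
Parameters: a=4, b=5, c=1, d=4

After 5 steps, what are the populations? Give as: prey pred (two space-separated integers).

Step 1: prey: 46+18-39=25; pred: 17+7-6=18
Step 2: prey: 25+10-22=13; pred: 18+4-7=15
Step 3: prey: 13+5-9=9; pred: 15+1-6=10
Step 4: prey: 9+3-4=8; pred: 10+0-4=6
Step 5: prey: 8+3-2=9; pred: 6+0-2=4

Answer: 9 4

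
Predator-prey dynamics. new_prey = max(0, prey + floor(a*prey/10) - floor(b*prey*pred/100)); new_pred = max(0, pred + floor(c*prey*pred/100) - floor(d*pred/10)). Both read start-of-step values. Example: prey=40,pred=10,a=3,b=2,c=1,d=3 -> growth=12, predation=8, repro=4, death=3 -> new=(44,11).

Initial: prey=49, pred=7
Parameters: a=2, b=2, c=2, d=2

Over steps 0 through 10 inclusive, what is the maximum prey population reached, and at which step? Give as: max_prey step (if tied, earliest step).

Answer: 52 1

Derivation:
Step 1: prey: 49+9-6=52; pred: 7+6-1=12
Step 2: prey: 52+10-12=50; pred: 12+12-2=22
Step 3: prey: 50+10-22=38; pred: 22+22-4=40
Step 4: prey: 38+7-30=15; pred: 40+30-8=62
Step 5: prey: 15+3-18=0; pred: 62+18-12=68
Step 6: prey: 0+0-0=0; pred: 68+0-13=55
Step 7: prey: 0+0-0=0; pred: 55+0-11=44
Step 8: prey: 0+0-0=0; pred: 44+0-8=36
Step 9: prey: 0+0-0=0; pred: 36+0-7=29
Step 10: prey: 0+0-0=0; pred: 29+0-5=24
Max prey = 52 at step 1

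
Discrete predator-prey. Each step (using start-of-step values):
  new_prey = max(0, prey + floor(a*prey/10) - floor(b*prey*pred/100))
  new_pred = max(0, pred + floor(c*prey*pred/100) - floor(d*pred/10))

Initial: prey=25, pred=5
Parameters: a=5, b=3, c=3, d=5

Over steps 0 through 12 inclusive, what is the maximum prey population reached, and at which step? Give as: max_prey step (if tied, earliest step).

Answer: 55 3

Derivation:
Step 1: prey: 25+12-3=34; pred: 5+3-2=6
Step 2: prey: 34+17-6=45; pred: 6+6-3=9
Step 3: prey: 45+22-12=55; pred: 9+12-4=17
Step 4: prey: 55+27-28=54; pred: 17+28-8=37
Step 5: prey: 54+27-59=22; pred: 37+59-18=78
Step 6: prey: 22+11-51=0; pred: 78+51-39=90
Step 7: prey: 0+0-0=0; pred: 90+0-45=45
Step 8: prey: 0+0-0=0; pred: 45+0-22=23
Step 9: prey: 0+0-0=0; pred: 23+0-11=12
Step 10: prey: 0+0-0=0; pred: 12+0-6=6
Step 11: prey: 0+0-0=0; pred: 6+0-3=3
Step 12: prey: 0+0-0=0; pred: 3+0-1=2
Max prey = 55 at step 3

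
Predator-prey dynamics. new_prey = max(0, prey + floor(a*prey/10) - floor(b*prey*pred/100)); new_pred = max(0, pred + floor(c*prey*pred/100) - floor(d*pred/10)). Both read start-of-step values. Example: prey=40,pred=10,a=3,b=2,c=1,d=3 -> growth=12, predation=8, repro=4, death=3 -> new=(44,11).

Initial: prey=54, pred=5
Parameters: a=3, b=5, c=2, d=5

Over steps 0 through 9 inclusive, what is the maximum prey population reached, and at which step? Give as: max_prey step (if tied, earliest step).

Step 1: prey: 54+16-13=57; pred: 5+5-2=8
Step 2: prey: 57+17-22=52; pred: 8+9-4=13
Step 3: prey: 52+15-33=34; pred: 13+13-6=20
Step 4: prey: 34+10-34=10; pred: 20+13-10=23
Step 5: prey: 10+3-11=2; pred: 23+4-11=16
Step 6: prey: 2+0-1=1; pred: 16+0-8=8
Step 7: prey: 1+0-0=1; pred: 8+0-4=4
Step 8: prey: 1+0-0=1; pred: 4+0-2=2
Step 9: prey: 1+0-0=1; pred: 2+0-1=1
Max prey = 57 at step 1

Answer: 57 1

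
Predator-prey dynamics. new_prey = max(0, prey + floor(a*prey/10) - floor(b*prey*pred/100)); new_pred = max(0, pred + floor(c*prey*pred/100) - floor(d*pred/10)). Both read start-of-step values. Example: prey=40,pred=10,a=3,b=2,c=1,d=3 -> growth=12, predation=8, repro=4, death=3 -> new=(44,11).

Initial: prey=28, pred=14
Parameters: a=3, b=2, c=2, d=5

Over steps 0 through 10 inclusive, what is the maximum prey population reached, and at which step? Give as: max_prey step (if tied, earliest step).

Step 1: prey: 28+8-7=29; pred: 14+7-7=14
Step 2: prey: 29+8-8=29; pred: 14+8-7=15
Step 3: prey: 29+8-8=29; pred: 15+8-7=16
Step 4: prey: 29+8-9=28; pred: 16+9-8=17
Step 5: prey: 28+8-9=27; pred: 17+9-8=18
Step 6: prey: 27+8-9=26; pred: 18+9-9=18
Step 7: prey: 26+7-9=24; pred: 18+9-9=18
Step 8: prey: 24+7-8=23; pred: 18+8-9=17
Step 9: prey: 23+6-7=22; pred: 17+7-8=16
Step 10: prey: 22+6-7=21; pred: 16+7-8=15
Max prey = 29 at step 1

Answer: 29 1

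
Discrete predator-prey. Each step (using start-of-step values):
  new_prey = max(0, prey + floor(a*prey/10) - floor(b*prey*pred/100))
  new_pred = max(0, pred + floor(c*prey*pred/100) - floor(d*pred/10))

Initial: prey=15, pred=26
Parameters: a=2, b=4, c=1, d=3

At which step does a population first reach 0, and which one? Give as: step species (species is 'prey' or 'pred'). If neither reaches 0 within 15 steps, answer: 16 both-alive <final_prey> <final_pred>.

Step 1: prey: 15+3-15=3; pred: 26+3-7=22
Step 2: prey: 3+0-2=1; pred: 22+0-6=16
Step 3: prey: 1+0-0=1; pred: 16+0-4=12
Step 4: prey: 1+0-0=1; pred: 12+0-3=9
Step 5: prey: 1+0-0=1; pred: 9+0-2=7
Step 6: prey: 1+0-0=1; pred: 7+0-2=5
Step 7: prey: 1+0-0=1; pred: 5+0-1=4
Step 8: prey: 1+0-0=1; pred: 4+0-1=3
Step 9: prey: 1+0-0=1; pred: 3+0-0=3
Steps 10-15: state stable at prey=1, pred=3 (no change)
No extinction within 15 steps

Answer: 16 both-alive 1 3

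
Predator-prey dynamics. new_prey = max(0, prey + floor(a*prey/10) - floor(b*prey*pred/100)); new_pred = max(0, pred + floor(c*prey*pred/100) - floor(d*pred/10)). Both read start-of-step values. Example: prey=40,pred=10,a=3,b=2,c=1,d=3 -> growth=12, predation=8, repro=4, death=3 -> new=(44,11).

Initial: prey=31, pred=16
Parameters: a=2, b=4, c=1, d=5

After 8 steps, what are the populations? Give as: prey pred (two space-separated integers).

Step 1: prey: 31+6-19=18; pred: 16+4-8=12
Step 2: prey: 18+3-8=13; pred: 12+2-6=8
Step 3: prey: 13+2-4=11; pred: 8+1-4=5
Step 4: prey: 11+2-2=11; pred: 5+0-2=3
Step 5: prey: 11+2-1=12; pred: 3+0-1=2
Step 6: prey: 12+2-0=14; pred: 2+0-1=1
Step 7: prey: 14+2-0=16; pred: 1+0-0=1
Step 8: prey: 16+3-0=19; pred: 1+0-0=1

Answer: 19 1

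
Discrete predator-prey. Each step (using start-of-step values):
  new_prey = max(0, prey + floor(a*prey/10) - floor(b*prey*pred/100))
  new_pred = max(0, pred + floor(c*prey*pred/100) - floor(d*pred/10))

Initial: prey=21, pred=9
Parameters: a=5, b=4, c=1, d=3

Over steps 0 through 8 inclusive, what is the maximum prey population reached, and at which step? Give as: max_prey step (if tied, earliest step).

Step 1: prey: 21+10-7=24; pred: 9+1-2=8
Step 2: prey: 24+12-7=29; pred: 8+1-2=7
Step 3: prey: 29+14-8=35; pred: 7+2-2=7
Step 4: prey: 35+17-9=43; pred: 7+2-2=7
Step 5: prey: 43+21-12=52; pred: 7+3-2=8
Step 6: prey: 52+26-16=62; pred: 8+4-2=10
Step 7: prey: 62+31-24=69; pred: 10+6-3=13
Step 8: prey: 69+34-35=68; pred: 13+8-3=18
Max prey = 69 at step 7

Answer: 69 7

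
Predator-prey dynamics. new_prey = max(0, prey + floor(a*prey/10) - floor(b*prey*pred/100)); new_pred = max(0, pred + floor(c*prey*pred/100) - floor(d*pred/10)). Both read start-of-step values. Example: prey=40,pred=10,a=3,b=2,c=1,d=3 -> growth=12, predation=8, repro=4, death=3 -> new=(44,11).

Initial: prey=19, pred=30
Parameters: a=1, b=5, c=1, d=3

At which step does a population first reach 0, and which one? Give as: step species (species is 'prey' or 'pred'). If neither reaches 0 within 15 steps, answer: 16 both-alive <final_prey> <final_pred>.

Step 1: prey: 19+1-28=0; pred: 30+5-9=26
First extinction: prey at step 1

Answer: 1 prey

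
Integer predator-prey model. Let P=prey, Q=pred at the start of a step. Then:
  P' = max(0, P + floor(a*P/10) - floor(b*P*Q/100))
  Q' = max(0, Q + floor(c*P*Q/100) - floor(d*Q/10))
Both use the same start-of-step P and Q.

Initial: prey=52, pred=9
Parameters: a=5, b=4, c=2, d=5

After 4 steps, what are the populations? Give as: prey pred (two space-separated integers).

Answer: 0 44

Derivation:
Step 1: prey: 52+26-18=60; pred: 9+9-4=14
Step 2: prey: 60+30-33=57; pred: 14+16-7=23
Step 3: prey: 57+28-52=33; pred: 23+26-11=38
Step 4: prey: 33+16-50=0; pred: 38+25-19=44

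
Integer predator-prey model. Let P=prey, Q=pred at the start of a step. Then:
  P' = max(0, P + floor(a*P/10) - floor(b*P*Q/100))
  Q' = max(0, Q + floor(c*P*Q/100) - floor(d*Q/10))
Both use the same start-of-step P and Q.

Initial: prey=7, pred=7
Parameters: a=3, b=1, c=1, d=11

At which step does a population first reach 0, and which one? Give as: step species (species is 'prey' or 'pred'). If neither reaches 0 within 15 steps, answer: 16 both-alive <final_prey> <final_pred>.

Step 1: prey: 7+2-0=9; pred: 7+0-7=0
First extinction: pred at step 1

Answer: 1 pred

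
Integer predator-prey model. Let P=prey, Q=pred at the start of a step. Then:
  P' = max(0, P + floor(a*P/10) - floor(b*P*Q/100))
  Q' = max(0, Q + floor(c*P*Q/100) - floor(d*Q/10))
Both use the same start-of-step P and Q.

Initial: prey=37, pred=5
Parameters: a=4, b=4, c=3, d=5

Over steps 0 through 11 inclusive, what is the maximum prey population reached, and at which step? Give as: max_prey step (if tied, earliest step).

Step 1: prey: 37+14-7=44; pred: 5+5-2=8
Step 2: prey: 44+17-14=47; pred: 8+10-4=14
Step 3: prey: 47+18-26=39; pred: 14+19-7=26
Step 4: prey: 39+15-40=14; pred: 26+30-13=43
Step 5: prey: 14+5-24=0; pred: 43+18-21=40
Step 6: prey: 0+0-0=0; pred: 40+0-20=20
Step 7: prey: 0+0-0=0; pred: 20+0-10=10
Step 8: prey: 0+0-0=0; pred: 10+0-5=5
Step 9: prey: 0+0-0=0; pred: 5+0-2=3
Step 10: prey: 0+0-0=0; pred: 3+0-1=2
Step 11: prey: 0+0-0=0; pred: 2+0-1=1
Max prey = 47 at step 2

Answer: 47 2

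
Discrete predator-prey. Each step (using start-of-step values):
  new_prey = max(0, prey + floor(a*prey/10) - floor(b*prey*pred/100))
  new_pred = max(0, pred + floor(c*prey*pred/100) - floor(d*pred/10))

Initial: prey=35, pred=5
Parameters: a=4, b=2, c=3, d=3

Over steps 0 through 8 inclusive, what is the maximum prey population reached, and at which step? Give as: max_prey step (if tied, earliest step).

Answer: 57 3

Derivation:
Step 1: prey: 35+14-3=46; pred: 5+5-1=9
Step 2: prey: 46+18-8=56; pred: 9+12-2=19
Step 3: prey: 56+22-21=57; pred: 19+31-5=45
Step 4: prey: 57+22-51=28; pred: 45+76-13=108
Step 5: prey: 28+11-60=0; pred: 108+90-32=166
Step 6: prey: 0+0-0=0; pred: 166+0-49=117
Step 7: prey: 0+0-0=0; pred: 117+0-35=82
Step 8: prey: 0+0-0=0; pred: 82+0-24=58
Max prey = 57 at step 3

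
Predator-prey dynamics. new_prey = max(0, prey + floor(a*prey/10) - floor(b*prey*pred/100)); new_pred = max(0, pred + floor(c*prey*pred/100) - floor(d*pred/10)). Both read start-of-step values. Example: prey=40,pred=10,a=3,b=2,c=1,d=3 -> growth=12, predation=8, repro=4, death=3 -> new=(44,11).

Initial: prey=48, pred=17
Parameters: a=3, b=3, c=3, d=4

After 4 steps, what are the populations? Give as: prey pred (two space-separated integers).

Step 1: prey: 48+14-24=38; pred: 17+24-6=35
Step 2: prey: 38+11-39=10; pred: 35+39-14=60
Step 3: prey: 10+3-18=0; pred: 60+18-24=54
Step 4: prey: 0+0-0=0; pred: 54+0-21=33

Answer: 0 33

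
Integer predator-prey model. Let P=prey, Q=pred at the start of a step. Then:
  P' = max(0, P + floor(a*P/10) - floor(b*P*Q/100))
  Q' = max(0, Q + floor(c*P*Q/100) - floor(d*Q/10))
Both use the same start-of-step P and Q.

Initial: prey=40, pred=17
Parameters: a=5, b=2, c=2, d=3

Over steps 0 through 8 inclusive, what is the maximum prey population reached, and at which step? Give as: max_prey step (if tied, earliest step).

Step 1: prey: 40+20-13=47; pred: 17+13-5=25
Step 2: prey: 47+23-23=47; pred: 25+23-7=41
Step 3: prey: 47+23-38=32; pred: 41+38-12=67
Step 4: prey: 32+16-42=6; pred: 67+42-20=89
Step 5: prey: 6+3-10=0; pred: 89+10-26=73
Step 6: prey: 0+0-0=0; pred: 73+0-21=52
Step 7: prey: 0+0-0=0; pred: 52+0-15=37
Step 8: prey: 0+0-0=0; pred: 37+0-11=26
Max prey = 47 at step 1

Answer: 47 1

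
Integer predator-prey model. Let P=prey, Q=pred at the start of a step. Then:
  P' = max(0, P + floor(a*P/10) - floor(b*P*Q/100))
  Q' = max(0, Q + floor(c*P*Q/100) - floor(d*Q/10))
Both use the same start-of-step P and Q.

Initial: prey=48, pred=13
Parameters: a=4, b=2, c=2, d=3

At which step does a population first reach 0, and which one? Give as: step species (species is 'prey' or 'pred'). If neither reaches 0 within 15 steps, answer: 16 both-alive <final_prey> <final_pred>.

Step 1: prey: 48+19-12=55; pred: 13+12-3=22
Step 2: prey: 55+22-24=53; pred: 22+24-6=40
Step 3: prey: 53+21-42=32; pred: 40+42-12=70
Step 4: prey: 32+12-44=0; pred: 70+44-21=93
First extinction: prey at step 4

Answer: 4 prey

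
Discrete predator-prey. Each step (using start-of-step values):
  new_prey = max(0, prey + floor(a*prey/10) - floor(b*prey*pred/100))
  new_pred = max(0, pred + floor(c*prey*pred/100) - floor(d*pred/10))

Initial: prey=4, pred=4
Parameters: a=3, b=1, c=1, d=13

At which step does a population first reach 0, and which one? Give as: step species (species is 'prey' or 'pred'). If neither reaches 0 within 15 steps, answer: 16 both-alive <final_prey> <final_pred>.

Answer: 1 pred

Derivation:
Step 1: prey: 4+1-0=5; pred: 4+0-5=0
First extinction: pred at step 1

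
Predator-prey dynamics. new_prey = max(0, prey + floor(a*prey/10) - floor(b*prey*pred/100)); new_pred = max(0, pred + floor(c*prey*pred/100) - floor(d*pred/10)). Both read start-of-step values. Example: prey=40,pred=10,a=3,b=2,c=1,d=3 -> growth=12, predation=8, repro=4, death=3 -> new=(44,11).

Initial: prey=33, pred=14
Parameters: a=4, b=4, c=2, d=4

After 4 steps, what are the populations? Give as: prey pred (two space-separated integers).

Step 1: prey: 33+13-18=28; pred: 14+9-5=18
Step 2: prey: 28+11-20=19; pred: 18+10-7=21
Step 3: prey: 19+7-15=11; pred: 21+7-8=20
Step 4: prey: 11+4-8=7; pred: 20+4-8=16

Answer: 7 16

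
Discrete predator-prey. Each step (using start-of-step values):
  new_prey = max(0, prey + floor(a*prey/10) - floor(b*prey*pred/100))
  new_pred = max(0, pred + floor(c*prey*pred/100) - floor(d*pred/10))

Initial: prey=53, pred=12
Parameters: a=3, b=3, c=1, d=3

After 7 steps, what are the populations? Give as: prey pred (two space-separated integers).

Answer: 10 12

Derivation:
Step 1: prey: 53+15-19=49; pred: 12+6-3=15
Step 2: prey: 49+14-22=41; pred: 15+7-4=18
Step 3: prey: 41+12-22=31; pred: 18+7-5=20
Step 4: prey: 31+9-18=22; pred: 20+6-6=20
Step 5: prey: 22+6-13=15; pred: 20+4-6=18
Step 6: prey: 15+4-8=11; pred: 18+2-5=15
Step 7: prey: 11+3-4=10; pred: 15+1-4=12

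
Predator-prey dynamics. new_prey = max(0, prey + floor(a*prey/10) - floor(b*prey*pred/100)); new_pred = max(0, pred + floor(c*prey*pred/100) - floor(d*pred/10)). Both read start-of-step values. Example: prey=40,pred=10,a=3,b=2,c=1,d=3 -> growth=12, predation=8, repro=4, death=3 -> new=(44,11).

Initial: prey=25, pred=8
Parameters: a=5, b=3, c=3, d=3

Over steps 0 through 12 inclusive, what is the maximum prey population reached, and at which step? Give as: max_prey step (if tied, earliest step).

Answer: 35 2

Derivation:
Step 1: prey: 25+12-6=31; pred: 8+6-2=12
Step 2: prey: 31+15-11=35; pred: 12+11-3=20
Step 3: prey: 35+17-21=31; pred: 20+21-6=35
Step 4: prey: 31+15-32=14; pred: 35+32-10=57
Step 5: prey: 14+7-23=0; pred: 57+23-17=63
Step 6: prey: 0+0-0=0; pred: 63+0-18=45
Step 7: prey: 0+0-0=0; pred: 45+0-13=32
Step 8: prey: 0+0-0=0; pred: 32+0-9=23
Step 9: prey: 0+0-0=0; pred: 23+0-6=17
Step 10: prey: 0+0-0=0; pred: 17+0-5=12
Step 11: prey: 0+0-0=0; pred: 12+0-3=9
Step 12: prey: 0+0-0=0; pred: 9+0-2=7
Max prey = 35 at step 2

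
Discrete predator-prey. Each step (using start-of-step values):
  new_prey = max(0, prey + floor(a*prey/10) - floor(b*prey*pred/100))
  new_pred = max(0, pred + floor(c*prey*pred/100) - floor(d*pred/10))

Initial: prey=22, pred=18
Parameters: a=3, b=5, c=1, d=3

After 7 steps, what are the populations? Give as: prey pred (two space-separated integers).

Step 1: prey: 22+6-19=9; pred: 18+3-5=16
Step 2: prey: 9+2-7=4; pred: 16+1-4=13
Step 3: prey: 4+1-2=3; pred: 13+0-3=10
Step 4: prey: 3+0-1=2; pred: 10+0-3=7
Step 5: prey: 2+0-0=2; pred: 7+0-2=5
Step 6: prey: 2+0-0=2; pred: 5+0-1=4
Step 7: prey: 2+0-0=2; pred: 4+0-1=3

Answer: 2 3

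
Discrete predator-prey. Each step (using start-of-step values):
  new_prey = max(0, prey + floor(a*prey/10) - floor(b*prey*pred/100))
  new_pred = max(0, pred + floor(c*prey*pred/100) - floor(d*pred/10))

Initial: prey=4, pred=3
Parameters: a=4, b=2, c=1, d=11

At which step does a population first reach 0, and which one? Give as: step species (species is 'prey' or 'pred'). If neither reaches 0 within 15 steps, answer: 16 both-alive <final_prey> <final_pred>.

Step 1: prey: 4+1-0=5; pred: 3+0-3=0
First extinction: pred at step 1

Answer: 1 pred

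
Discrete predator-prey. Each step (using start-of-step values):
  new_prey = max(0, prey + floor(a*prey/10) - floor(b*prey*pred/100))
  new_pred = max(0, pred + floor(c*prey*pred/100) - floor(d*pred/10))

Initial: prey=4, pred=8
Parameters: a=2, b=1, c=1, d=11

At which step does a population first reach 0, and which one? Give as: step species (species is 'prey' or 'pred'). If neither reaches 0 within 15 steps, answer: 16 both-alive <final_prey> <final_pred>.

Step 1: prey: 4+0-0=4; pred: 8+0-8=0
First extinction: pred at step 1

Answer: 1 pred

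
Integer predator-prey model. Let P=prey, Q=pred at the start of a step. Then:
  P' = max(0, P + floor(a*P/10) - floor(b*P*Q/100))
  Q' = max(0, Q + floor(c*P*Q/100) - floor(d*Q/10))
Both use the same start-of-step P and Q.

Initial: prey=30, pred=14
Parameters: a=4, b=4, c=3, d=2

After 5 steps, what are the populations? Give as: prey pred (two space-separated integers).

Step 1: prey: 30+12-16=26; pred: 14+12-2=24
Step 2: prey: 26+10-24=12; pred: 24+18-4=38
Step 3: prey: 12+4-18=0; pred: 38+13-7=44
Step 4: prey: 0+0-0=0; pred: 44+0-8=36
Step 5: prey: 0+0-0=0; pred: 36+0-7=29

Answer: 0 29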